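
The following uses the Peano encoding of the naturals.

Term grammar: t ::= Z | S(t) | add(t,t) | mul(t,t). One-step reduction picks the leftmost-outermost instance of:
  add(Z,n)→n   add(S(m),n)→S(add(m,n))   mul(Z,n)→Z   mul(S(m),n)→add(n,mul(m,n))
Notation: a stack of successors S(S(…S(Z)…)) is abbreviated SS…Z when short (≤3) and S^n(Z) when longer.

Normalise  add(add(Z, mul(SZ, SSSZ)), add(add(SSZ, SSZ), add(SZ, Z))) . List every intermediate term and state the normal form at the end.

Answer: normal form = S^8(Z)  (in 21 steps)

Working:
  start: add(add(Z, mul(SZ, SSSZ)), add(add(SSZ, SSZ), add(SZ, Z)))
  step 1: add(mul(SZ, SSSZ), add(add(SSZ, SSZ), add(SZ, Z)))
  step 2: add(add(SSSZ, mul(Z, SSSZ)), add(add(SSZ, SSZ), add(SZ, Z)))
  step 3: add(S(add(SSZ, mul(Z, SSSZ))), add(add(SSZ, SSZ), add(SZ, Z)))
  step 4: S(add(add(SSZ, mul(Z, SSSZ)), add(add(SSZ, SSZ), add(SZ, Z))))
  step 5: S(add(S(add(SZ, mul(Z, SSSZ))), add(add(SSZ, SSZ), add(SZ, Z))))
  step 6: S(S(add(add(SZ, mul(Z, SSSZ)), add(add(SSZ, SSZ), add(SZ, Z)))))
  step 7: S(S(add(S(add(Z, mul(Z, SSSZ))), add(add(SSZ, SSZ), add(SZ, Z)))))
  step 8: S(S(S(add(add(Z, mul(Z, SSSZ)), add(add(SSZ, SSZ), add(SZ, Z))))))
  step 9: S(S(S(add(mul(Z, SSSZ), add(add(SSZ, SSZ), add(SZ, Z))))))
  step 10: S(S(S(add(Z, add(add(SSZ, SSZ), add(SZ, Z))))))
  step 11: S(S(S(add(add(SSZ, SSZ), add(SZ, Z)))))
  step 12: S(S(S(add(S(add(SZ, SSZ)), add(SZ, Z)))))
  step 13: S(S(S(S(add(add(SZ, SSZ), add(SZ, Z))))))
  step 14: S(S(S(S(add(S(add(Z, SSZ)), add(SZ, Z))))))
  step 15: S(S(S(S(S(add(add(Z, SSZ), add(SZ, Z)))))))
  step 16: S(S(S(S(S(add(SSZ, add(SZ, Z)))))))
  step 17: S(S(S(S(S(S(add(SZ, add(SZ, Z))))))))
  step 18: S(S(S(S(S(S(S(add(Z, add(SZ, Z)))))))))
  step 19: S(S(S(S(S(S(S(add(SZ, Z))))))))
  step 20: S(S(S(S(S(S(S(S(add(Z, Z)))))))))
  step 21: S^8(Z)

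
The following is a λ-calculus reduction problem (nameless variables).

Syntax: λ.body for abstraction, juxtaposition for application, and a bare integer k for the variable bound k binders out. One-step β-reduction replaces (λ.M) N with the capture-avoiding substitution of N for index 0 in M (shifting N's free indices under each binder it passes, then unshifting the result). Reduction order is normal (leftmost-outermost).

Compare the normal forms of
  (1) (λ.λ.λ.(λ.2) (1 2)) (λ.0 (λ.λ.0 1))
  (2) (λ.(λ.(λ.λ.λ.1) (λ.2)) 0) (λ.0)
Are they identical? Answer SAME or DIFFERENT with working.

Term A:
  start: (λ.λ.λ.(λ.2) (1 2)) (λ.0 (λ.λ.0 1))
  step 1: λ.λ.(λ.2) (1 (λ.0 (λ.λ.0 1)))
  step 2: λ.λ.1

Term B:
  start: (λ.(λ.(λ.λ.λ.1) (λ.2)) 0) (λ.0)
  step 1: (λ.(λ.λ.λ.1) (λ.λ.0)) (λ.0)
  step 2: (λ.λ.λ.1) (λ.λ.0)
  step 3: λ.λ.1

Answer: SAME — A ⇓ λ.λ.1, B ⇓ λ.λ.1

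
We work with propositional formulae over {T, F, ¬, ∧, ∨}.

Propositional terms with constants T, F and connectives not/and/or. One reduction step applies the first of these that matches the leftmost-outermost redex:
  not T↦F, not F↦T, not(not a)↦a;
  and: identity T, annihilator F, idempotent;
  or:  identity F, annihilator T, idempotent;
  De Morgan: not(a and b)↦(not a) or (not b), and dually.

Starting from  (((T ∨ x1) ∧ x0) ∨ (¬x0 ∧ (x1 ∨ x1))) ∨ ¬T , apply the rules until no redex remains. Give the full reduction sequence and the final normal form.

Answer: normal form = x0 ∨ (¬x0 ∧ x1)  (in 5 steps)

Reduction:
  start: (((T ∨ x1) ∧ x0) ∨ (¬x0 ∧ (x1 ∨ x1))) ∨ ¬T
  →1  ((T ∧ x0) ∨ (¬x0 ∧ (x1 ∨ x1))) ∨ ¬T
  →2  (x0 ∨ (¬x0 ∧ (x1 ∨ x1))) ∨ ¬T
  →3  (x0 ∨ (¬x0 ∧ x1)) ∨ ¬T
  →4  (x0 ∨ (¬x0 ∧ x1)) ∨ F
  →5  x0 ∨ (¬x0 ∧ x1)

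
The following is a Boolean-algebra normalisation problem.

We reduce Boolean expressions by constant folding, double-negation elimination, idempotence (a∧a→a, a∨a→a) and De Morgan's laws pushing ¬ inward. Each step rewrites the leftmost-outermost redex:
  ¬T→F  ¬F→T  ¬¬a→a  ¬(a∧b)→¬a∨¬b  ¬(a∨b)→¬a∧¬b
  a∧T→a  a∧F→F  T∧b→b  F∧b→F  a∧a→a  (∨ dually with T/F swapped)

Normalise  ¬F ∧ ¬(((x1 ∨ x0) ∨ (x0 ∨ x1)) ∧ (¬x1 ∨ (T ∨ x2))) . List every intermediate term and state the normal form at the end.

Answer: normal form = (¬x1 ∧ ¬x0) ∧ (¬x0 ∧ ¬x1)  (in 13 steps)

Reduction:
  start: ¬F ∧ ¬(((x1 ∨ x0) ∨ (x0 ∨ x1)) ∧ (¬x1 ∨ (T ∨ x2)))
  step 1: T ∧ ¬(((x1 ∨ x0) ∨ (x0 ∨ x1)) ∧ (¬x1 ∨ (T ∨ x2)))
  step 2: ¬(((x1 ∨ x0) ∨ (x0 ∨ x1)) ∧ (¬x1 ∨ (T ∨ x2)))
  step 3: ¬((x1 ∨ x0) ∨ (x0 ∨ x1)) ∨ ¬(¬x1 ∨ (T ∨ x2))
  step 4: (¬(x1 ∨ x0) ∧ ¬(x0 ∨ x1)) ∨ ¬(¬x1 ∨ (T ∨ x2))
  step 5: ((¬x1 ∧ ¬x0) ∧ ¬(x0 ∨ x1)) ∨ ¬(¬x1 ∨ (T ∨ x2))
  step 6: ((¬x1 ∧ ¬x0) ∧ (¬x0 ∧ ¬x1)) ∨ ¬(¬x1 ∨ (T ∨ x2))
  step 7: ((¬x1 ∧ ¬x0) ∧ (¬x0 ∧ ¬x1)) ∨ (¬¬x1 ∧ ¬(T ∨ x2))
  step 8: ((¬x1 ∧ ¬x0) ∧ (¬x0 ∧ ¬x1)) ∨ (x1 ∧ ¬(T ∨ x2))
  step 9: ((¬x1 ∧ ¬x0) ∧ (¬x0 ∧ ¬x1)) ∨ (x1 ∧ (¬T ∧ ¬x2))
  step 10: ((¬x1 ∧ ¬x0) ∧ (¬x0 ∧ ¬x1)) ∨ (x1 ∧ (F ∧ ¬x2))
  step 11: ((¬x1 ∧ ¬x0) ∧ (¬x0 ∧ ¬x1)) ∨ (x1 ∧ F)
  step 12: ((¬x1 ∧ ¬x0) ∧ (¬x0 ∧ ¬x1)) ∨ F
  step 13: (¬x1 ∧ ¬x0) ∧ (¬x0 ∧ ¬x1)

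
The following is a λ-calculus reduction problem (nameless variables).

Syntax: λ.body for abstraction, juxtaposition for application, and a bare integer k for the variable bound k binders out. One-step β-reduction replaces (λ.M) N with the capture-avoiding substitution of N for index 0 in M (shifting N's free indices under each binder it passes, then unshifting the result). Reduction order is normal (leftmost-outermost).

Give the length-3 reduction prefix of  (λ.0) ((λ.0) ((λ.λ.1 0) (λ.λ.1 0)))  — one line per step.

Answer: after 3 steps: λ.(λ.λ.1 0) 0

Working:
  start: (λ.0) ((λ.0) ((λ.λ.1 0) (λ.λ.1 0)))
  [1] (λ.0) ((λ.λ.1 0) (λ.λ.1 0))
  [2] (λ.λ.1 0) (λ.λ.1 0)
  [3] λ.(λ.λ.1 0) 0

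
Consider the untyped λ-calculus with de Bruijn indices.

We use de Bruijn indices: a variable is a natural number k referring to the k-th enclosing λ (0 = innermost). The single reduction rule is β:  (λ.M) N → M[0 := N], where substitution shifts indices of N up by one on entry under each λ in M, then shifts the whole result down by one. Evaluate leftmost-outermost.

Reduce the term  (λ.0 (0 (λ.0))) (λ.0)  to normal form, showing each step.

Answer: normal form = λ.0  (in 3 steps)

Working:
  start: (λ.0 (0 (λ.0))) (λ.0)
  [1] (λ.0) ((λ.0) (λ.0))
  [2] (λ.0) (λ.0)
  [3] λ.0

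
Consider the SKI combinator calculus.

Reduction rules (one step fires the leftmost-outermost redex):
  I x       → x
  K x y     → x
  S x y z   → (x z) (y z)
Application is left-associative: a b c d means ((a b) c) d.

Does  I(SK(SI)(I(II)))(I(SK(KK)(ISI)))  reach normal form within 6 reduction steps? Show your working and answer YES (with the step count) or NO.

Answer: NO — after 6 steps the term is I(SK(KK)(ISI)), not yet normal

Derivation:
  start: I(SK(SI)(I(II)))(I(SK(KK)(ISI)))
  step 1: SK(SI)(I(II))(I(SK(KK)(ISI)))
  step 2: K(I(II))(SI(I(II)))(I(SK(KK)(ISI)))
  step 3: I(II)(I(SK(KK)(ISI)))
  step 4: II(I(SK(KK)(ISI)))
  step 5: I(I(SK(KK)(ISI)))
  step 6: I(SK(KK)(ISI))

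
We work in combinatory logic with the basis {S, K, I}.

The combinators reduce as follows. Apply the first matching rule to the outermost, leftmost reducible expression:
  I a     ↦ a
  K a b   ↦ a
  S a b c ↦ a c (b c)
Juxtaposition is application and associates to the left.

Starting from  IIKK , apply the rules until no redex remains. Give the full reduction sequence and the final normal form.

  start: IIKK
  step 1: IKK
  step 2: KK

Answer: normal form = KK  (in 2 steps)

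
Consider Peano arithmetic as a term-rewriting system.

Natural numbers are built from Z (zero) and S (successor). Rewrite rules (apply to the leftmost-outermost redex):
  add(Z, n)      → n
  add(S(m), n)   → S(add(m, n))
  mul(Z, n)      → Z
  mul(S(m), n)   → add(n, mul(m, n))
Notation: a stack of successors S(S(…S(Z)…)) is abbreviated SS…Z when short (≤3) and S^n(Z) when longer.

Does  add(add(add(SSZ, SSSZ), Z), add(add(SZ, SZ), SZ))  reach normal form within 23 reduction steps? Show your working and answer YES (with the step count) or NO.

Answer: YES — reaches normal form S^8(Z) in 20 ≤ 23 steps

Derivation:
  start: add(add(add(SSZ, SSSZ), Z), add(add(SZ, SZ), SZ))
  [1] add(add(S(add(SZ, SSSZ)), Z), add(add(SZ, SZ), SZ))
  [2] add(S(add(add(SZ, SSSZ), Z)), add(add(SZ, SZ), SZ))
  [3] S(add(add(add(SZ, SSSZ), Z), add(add(SZ, SZ), SZ)))
  [4] S(add(add(S(add(Z, SSSZ)), Z), add(add(SZ, SZ), SZ)))
  [5] S(add(S(add(add(Z, SSSZ), Z)), add(add(SZ, SZ), SZ)))
  [6] S(S(add(add(add(Z, SSSZ), Z), add(add(SZ, SZ), SZ))))
  [7] S(S(add(add(SSSZ, Z), add(add(SZ, SZ), SZ))))
  [8] S(S(add(S(add(SSZ, Z)), add(add(SZ, SZ), SZ))))
  [9] S(S(S(add(add(SSZ, Z), add(add(SZ, SZ), SZ)))))
  [10] S(S(S(add(S(add(SZ, Z)), add(add(SZ, SZ), SZ)))))
  [11] S(S(S(S(add(add(SZ, Z), add(add(SZ, SZ), SZ))))))
  [12] S(S(S(S(add(S(add(Z, Z)), add(add(SZ, SZ), SZ))))))
  [13] S(S(S(S(S(add(add(Z, Z), add(add(SZ, SZ), SZ)))))))
  [14] S(S(S(S(S(add(Z, add(add(SZ, SZ), SZ)))))))
  [15] S(S(S(S(S(add(add(SZ, SZ), SZ))))))
  [16] S(S(S(S(S(add(S(add(Z, SZ)), SZ))))))
  [17] S(S(S(S(S(S(add(add(Z, SZ), SZ)))))))
  [18] S(S(S(S(S(S(add(SZ, SZ)))))))
  [19] S(S(S(S(S(S(S(add(Z, SZ))))))))
  [20] S^8(Z)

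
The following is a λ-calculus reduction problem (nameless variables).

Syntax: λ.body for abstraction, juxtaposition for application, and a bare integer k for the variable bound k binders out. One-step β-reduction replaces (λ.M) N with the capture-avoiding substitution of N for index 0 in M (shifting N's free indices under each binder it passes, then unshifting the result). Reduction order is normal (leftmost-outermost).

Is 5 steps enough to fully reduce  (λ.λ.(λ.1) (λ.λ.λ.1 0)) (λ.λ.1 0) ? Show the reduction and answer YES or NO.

  start: (λ.λ.(λ.1) (λ.λ.λ.1 0)) (λ.λ.1 0)
  [1] λ.(λ.1) (λ.λ.λ.1 0)
  [2] λ.0

Answer: YES — reaches normal form λ.0 in 2 ≤ 5 steps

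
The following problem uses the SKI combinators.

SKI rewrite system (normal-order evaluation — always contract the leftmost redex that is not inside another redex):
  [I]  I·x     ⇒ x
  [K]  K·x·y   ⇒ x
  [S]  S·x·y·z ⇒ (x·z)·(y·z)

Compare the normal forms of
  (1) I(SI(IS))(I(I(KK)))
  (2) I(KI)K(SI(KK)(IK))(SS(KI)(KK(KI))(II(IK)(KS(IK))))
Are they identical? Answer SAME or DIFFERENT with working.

Answer: SAME — A ⇓ K, B ⇓ K

Derivation:
Term A:
  start: I(SI(IS))(I(I(KK)))
  step 1: SI(IS)(I(I(KK)))
  step 2: I(I(I(KK)))(IS(I(I(KK))))
  step 3: I(I(KK))(IS(I(I(KK))))
  step 4: I(KK)(IS(I(I(KK))))
  step 5: KK(IS(I(I(KK))))
  step 6: K

Term B:
  start: I(KI)K(SI(KK)(IK))(SS(KI)(KK(KI))(II(IK)(KS(IK))))
  step 1: KIK(SI(KK)(IK))(SS(KI)(KK(KI))(II(IK)(KS(IK))))
  step 2: I(SI(KK)(IK))(SS(KI)(KK(KI))(II(IK)(KS(IK))))
  step 3: SI(KK)(IK)(SS(KI)(KK(KI))(II(IK)(KS(IK))))
  step 4: I(IK)(KK(IK))(SS(KI)(KK(KI))(II(IK)(KS(IK))))
  step 5: IK(KK(IK))(SS(KI)(KK(KI))(II(IK)(KS(IK))))
  step 6: K(KK(IK))(SS(KI)(KK(KI))(II(IK)(KS(IK))))
  step 7: KK(IK)
  step 8: K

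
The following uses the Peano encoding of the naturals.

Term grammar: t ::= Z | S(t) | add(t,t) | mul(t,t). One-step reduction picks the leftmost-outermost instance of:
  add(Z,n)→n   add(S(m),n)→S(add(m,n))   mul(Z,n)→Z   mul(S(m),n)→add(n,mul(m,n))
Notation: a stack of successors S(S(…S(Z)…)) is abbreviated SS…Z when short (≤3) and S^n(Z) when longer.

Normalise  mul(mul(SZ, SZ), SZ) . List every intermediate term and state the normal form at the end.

Answer: normal form = SZ  (in 8 steps)

Working:
  start: mul(mul(SZ, SZ), SZ)
  [1] mul(add(SZ, mul(Z, SZ)), SZ)
  [2] mul(S(add(Z, mul(Z, SZ))), SZ)
  [3] add(SZ, mul(add(Z, mul(Z, SZ)), SZ))
  [4] S(add(Z, mul(add(Z, mul(Z, SZ)), SZ)))
  [5] S(mul(add(Z, mul(Z, SZ)), SZ))
  [6] S(mul(mul(Z, SZ), SZ))
  [7] S(mul(Z, SZ))
  [8] SZ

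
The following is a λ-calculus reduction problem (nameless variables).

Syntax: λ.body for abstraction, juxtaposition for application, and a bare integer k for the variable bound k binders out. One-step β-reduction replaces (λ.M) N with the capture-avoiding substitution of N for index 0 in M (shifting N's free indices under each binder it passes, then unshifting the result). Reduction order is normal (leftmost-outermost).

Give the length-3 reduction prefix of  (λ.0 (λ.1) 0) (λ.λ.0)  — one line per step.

  start: (λ.0 (λ.1) 0) (λ.λ.0)
  [1] (λ.λ.0) (λ.λ.λ.0) (λ.λ.0)
  [2] (λ.0) (λ.λ.0)
  [3] λ.λ.0

Answer: after 3 steps: λ.λ.0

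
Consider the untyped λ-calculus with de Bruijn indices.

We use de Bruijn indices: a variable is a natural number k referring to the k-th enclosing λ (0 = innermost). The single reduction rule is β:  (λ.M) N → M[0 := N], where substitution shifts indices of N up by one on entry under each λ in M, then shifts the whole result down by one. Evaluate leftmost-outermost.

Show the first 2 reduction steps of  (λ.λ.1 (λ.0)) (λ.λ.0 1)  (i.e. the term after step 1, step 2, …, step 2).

  start: (λ.λ.1 (λ.0)) (λ.λ.0 1)
  step 1: λ.(λ.λ.0 1) (λ.0)
  step 2: λ.λ.0 (λ.0)

Answer: after 2 steps: λ.λ.0 (λ.0)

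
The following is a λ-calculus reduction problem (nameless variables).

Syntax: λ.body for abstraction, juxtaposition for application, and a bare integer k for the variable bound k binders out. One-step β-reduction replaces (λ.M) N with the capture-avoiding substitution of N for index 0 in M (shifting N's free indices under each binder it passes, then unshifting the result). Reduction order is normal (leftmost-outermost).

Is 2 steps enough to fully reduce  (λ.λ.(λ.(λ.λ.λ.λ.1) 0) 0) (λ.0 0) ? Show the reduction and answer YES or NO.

Answer: NO — after 2 steps the term is λ.(λ.λ.λ.λ.1) 0, not yet normal

Derivation:
  start: (λ.λ.(λ.(λ.λ.λ.λ.1) 0) 0) (λ.0 0)
  step 1: λ.(λ.(λ.λ.λ.λ.1) 0) 0
  step 2: λ.(λ.λ.λ.λ.1) 0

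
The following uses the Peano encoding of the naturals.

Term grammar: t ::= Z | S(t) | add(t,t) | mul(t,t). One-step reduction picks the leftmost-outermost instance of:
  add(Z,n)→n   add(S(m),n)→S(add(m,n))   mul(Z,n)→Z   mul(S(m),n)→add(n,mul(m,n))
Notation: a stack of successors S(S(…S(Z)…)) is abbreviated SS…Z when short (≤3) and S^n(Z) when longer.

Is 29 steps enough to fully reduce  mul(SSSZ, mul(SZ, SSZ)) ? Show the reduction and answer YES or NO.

Answer: YES — reaches normal form S^6(Z) in 28 ≤ 29 steps

Working:
  start: mul(SSSZ, mul(SZ, SSZ))
  →1  add(mul(SZ, SSZ), mul(SSZ, mul(SZ, SSZ)))
  →2  add(add(SSZ, mul(Z, SSZ)), mul(SSZ, mul(SZ, SSZ)))
  →3  add(S(add(SZ, mul(Z, SSZ))), mul(SSZ, mul(SZ, SSZ)))
  →4  S(add(add(SZ, mul(Z, SSZ)), mul(SSZ, mul(SZ, SSZ))))
  →5  S(add(S(add(Z, mul(Z, SSZ))), mul(SSZ, mul(SZ, SSZ))))
  →6  S(S(add(add(Z, mul(Z, SSZ)), mul(SSZ, mul(SZ, SSZ)))))
  →7  S(S(add(mul(Z, SSZ), mul(SSZ, mul(SZ, SSZ)))))
  →8  S(S(add(Z, mul(SSZ, mul(SZ, SSZ)))))
  →9  S(S(mul(SSZ, mul(SZ, SSZ))))
  →10  S(S(add(mul(SZ, SSZ), mul(SZ, mul(SZ, SSZ)))))
  →11  S(S(add(add(SSZ, mul(Z, SSZ)), mul(SZ, mul(SZ, SSZ)))))
  →12  S(S(add(S(add(SZ, mul(Z, SSZ))), mul(SZ, mul(SZ, SSZ)))))
  →13  S(S(S(add(add(SZ, mul(Z, SSZ)), mul(SZ, mul(SZ, SSZ))))))
  →14  S(S(S(add(S(add(Z, mul(Z, SSZ))), mul(SZ, mul(SZ, SSZ))))))
  →15  S(S(S(S(add(add(Z, mul(Z, SSZ)), mul(SZ, mul(SZ, SSZ)))))))
  →16  S(S(S(S(add(mul(Z, SSZ), mul(SZ, mul(SZ, SSZ)))))))
  →17  S(S(S(S(add(Z, mul(SZ, mul(SZ, SSZ)))))))
  →18  S(S(S(S(mul(SZ, mul(SZ, SSZ))))))
  →19  S(S(S(S(add(mul(SZ, SSZ), mul(Z, mul(SZ, SSZ)))))))
  →20  S(S(S(S(add(add(SSZ, mul(Z, SSZ)), mul(Z, mul(SZ, SSZ)))))))
  →21  S(S(S(S(add(S(add(SZ, mul(Z, SSZ))), mul(Z, mul(SZ, SSZ)))))))
  →22  S(S(S(S(S(add(add(SZ, mul(Z, SSZ)), mul(Z, mul(SZ, SSZ))))))))
  →23  S(S(S(S(S(add(S(add(Z, mul(Z, SSZ))), mul(Z, mul(SZ, SSZ))))))))
  →24  S(S(S(S(S(S(add(add(Z, mul(Z, SSZ)), mul(Z, mul(SZ, SSZ)))))))))
  →25  S(S(S(S(S(S(add(mul(Z, SSZ), mul(Z, mul(SZ, SSZ)))))))))
  →26  S(S(S(S(S(S(add(Z, mul(Z, mul(SZ, SSZ)))))))))
  →27  S(S(S(S(S(S(mul(Z, mul(SZ, SSZ))))))))
  →28  S^6(Z)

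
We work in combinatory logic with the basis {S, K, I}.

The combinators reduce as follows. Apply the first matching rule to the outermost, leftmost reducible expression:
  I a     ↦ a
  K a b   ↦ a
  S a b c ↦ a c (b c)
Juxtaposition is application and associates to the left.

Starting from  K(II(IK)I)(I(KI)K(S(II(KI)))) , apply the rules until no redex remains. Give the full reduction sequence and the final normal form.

Answer: normal form = KI  (in 4 steps)

Working:
  start: K(II(IK)I)(I(KI)K(S(II(KI))))
  [1] II(IK)I
  [2] I(IK)I
  [3] IKI
  [4] KI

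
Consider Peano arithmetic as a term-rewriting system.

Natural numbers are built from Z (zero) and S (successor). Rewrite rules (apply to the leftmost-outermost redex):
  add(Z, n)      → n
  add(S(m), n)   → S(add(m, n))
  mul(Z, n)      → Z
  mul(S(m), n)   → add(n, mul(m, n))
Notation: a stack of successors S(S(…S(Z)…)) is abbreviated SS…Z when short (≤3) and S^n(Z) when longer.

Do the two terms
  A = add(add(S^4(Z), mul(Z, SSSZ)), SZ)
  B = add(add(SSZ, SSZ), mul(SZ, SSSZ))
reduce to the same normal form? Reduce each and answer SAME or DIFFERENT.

Term A:
  start: add(add(S^4(Z), mul(Z, SSSZ)), SZ)
  →1  add(S(add(SSSZ, mul(Z, SSSZ))), SZ)
  →2  S(add(add(SSSZ, mul(Z, SSSZ)), SZ))
  →3  S(add(S(add(SSZ, mul(Z, SSSZ))), SZ))
  →4  S(S(add(add(SSZ, mul(Z, SSSZ)), SZ)))
  →5  S(S(add(S(add(SZ, mul(Z, SSSZ))), SZ)))
  →6  S(S(S(add(add(SZ, mul(Z, SSSZ)), SZ))))
  →7  S(S(S(add(S(add(Z, mul(Z, SSSZ))), SZ))))
  →8  S(S(S(S(add(add(Z, mul(Z, SSSZ)), SZ)))))
  →9  S(S(S(S(add(mul(Z, SSSZ), SZ)))))
  →10  S(S(S(S(add(Z, SZ)))))
  →11  S^5(Z)

Term B:
  start: add(add(SSZ, SSZ), mul(SZ, SSSZ))
  →1  add(S(add(SZ, SSZ)), mul(SZ, SSSZ))
  →2  S(add(add(SZ, SSZ), mul(SZ, SSSZ)))
  →3  S(add(S(add(Z, SSZ)), mul(SZ, SSSZ)))
  →4  S(S(add(add(Z, SSZ), mul(SZ, SSSZ))))
  →5  S(S(add(SSZ, mul(SZ, SSSZ))))
  →6  S(S(S(add(SZ, mul(SZ, SSSZ)))))
  →7  S(S(S(S(add(Z, mul(SZ, SSSZ))))))
  →8  S(S(S(S(mul(SZ, SSSZ)))))
  →9  S(S(S(S(add(SSSZ, mul(Z, SSSZ))))))
  →10  S(S(S(S(S(add(SSZ, mul(Z, SSSZ)))))))
  →11  S(S(S(S(S(S(add(SZ, mul(Z, SSSZ))))))))
  →12  S(S(S(S(S(S(S(add(Z, mul(Z, SSSZ)))))))))
  →13  S(S(S(S(S(S(S(mul(Z, SSSZ))))))))
  →14  S^7(Z)

Answer: DIFFERENT — A ⇓ S^5(Z), B ⇓ S^7(Z)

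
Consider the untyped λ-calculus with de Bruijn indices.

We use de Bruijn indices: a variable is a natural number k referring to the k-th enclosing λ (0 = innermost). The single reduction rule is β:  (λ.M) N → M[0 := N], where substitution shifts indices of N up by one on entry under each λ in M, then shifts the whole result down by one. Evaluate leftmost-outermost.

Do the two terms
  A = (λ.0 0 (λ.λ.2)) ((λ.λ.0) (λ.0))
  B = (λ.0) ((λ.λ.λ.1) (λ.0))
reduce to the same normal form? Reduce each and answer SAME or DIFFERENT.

Term A:
  start: (λ.0 0 (λ.λ.2)) ((λ.λ.0) (λ.0))
  [1] (λ.λ.0) (λ.0) ((λ.λ.0) (λ.0)) (λ.λ.(λ.λ.0) (λ.0))
  [2] (λ.0) ((λ.λ.0) (λ.0)) (λ.λ.(λ.λ.0) (λ.0))
  [3] (λ.λ.0) (λ.0) (λ.λ.(λ.λ.0) (λ.0))
  [4] (λ.0) (λ.λ.(λ.λ.0) (λ.0))
  [5] λ.λ.(λ.λ.0) (λ.0)
  [6] λ.λ.λ.0

Term B:
  start: (λ.0) ((λ.λ.λ.1) (λ.0))
  [1] (λ.λ.λ.1) (λ.0)
  [2] λ.λ.1

Answer: DIFFERENT — A ⇓ λ.λ.λ.0, B ⇓ λ.λ.1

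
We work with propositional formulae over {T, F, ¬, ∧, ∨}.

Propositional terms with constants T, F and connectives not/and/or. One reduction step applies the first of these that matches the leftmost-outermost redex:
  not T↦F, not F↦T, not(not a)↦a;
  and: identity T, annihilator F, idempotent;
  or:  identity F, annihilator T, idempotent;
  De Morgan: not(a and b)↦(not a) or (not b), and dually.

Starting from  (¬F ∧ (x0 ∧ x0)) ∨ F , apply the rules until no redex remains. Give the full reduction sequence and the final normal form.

Answer: normal form = x0  (in 4 steps)

Derivation:
  start: (¬F ∧ (x0 ∧ x0)) ∨ F
  [1] ¬F ∧ (x0 ∧ x0)
  [2] T ∧ (x0 ∧ x0)
  [3] x0 ∧ x0
  [4] x0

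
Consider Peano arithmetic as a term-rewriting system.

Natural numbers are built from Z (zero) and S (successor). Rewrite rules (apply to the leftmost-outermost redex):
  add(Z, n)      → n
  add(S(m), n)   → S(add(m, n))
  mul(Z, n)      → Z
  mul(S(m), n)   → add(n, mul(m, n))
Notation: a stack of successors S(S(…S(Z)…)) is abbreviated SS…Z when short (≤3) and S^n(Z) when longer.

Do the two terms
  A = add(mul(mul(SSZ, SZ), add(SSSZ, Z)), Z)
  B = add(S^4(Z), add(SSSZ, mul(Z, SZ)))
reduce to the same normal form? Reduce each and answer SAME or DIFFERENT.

Term A:
  start: add(mul(mul(SSZ, SZ), add(SSSZ, Z)), Z)
  [1] add(mul(add(SZ, mul(SZ, SZ)), add(SSSZ, Z)), Z)
  [2] add(mul(S(add(Z, mul(SZ, SZ))), add(SSSZ, Z)), Z)
  [3] add(add(add(SSSZ, Z), mul(add(Z, mul(SZ, SZ)), add(SSSZ, Z))), Z)
  [4] add(add(S(add(SSZ, Z)), mul(add(Z, mul(SZ, SZ)), add(SSSZ, Z))), Z)
  [5] add(S(add(add(SSZ, Z), mul(add(Z, mul(SZ, SZ)), add(SSSZ, Z)))), Z)
  [6] S(add(add(add(SSZ, Z), mul(add(Z, mul(SZ, SZ)), add(SSSZ, Z))), Z))
  [7] S(add(add(S(add(SZ, Z)), mul(add(Z, mul(SZ, SZ)), add(SSSZ, Z))), Z))
  [8] S(add(S(add(add(SZ, Z), mul(add(Z, mul(SZ, SZ)), add(SSSZ, Z)))), Z))
  [9] S(S(add(add(add(SZ, Z), mul(add(Z, mul(SZ, SZ)), add(SSSZ, Z))), Z)))
  [10] S(S(add(add(S(add(Z, Z)), mul(add(Z, mul(SZ, SZ)), add(SSSZ, Z))), Z)))
  [11] S(S(add(S(add(add(Z, Z), mul(add(Z, mul(SZ, SZ)), add(SSSZ, Z)))), Z)))
  [12] S(S(S(add(add(add(Z, Z), mul(add(Z, mul(SZ, SZ)), add(SSSZ, Z))), Z))))
  [13] S(S(S(add(add(Z, mul(add(Z, mul(SZ, SZ)), add(SSSZ, Z))), Z))))
  [14] S(S(S(add(mul(add(Z, mul(SZ, SZ)), add(SSSZ, Z)), Z))))
  [15] S(S(S(add(mul(mul(SZ, SZ), add(SSSZ, Z)), Z))))
  [16] S(S(S(add(mul(add(SZ, mul(Z, SZ)), add(SSSZ, Z)), Z))))
  [17] S(S(S(add(mul(S(add(Z, mul(Z, SZ))), add(SSSZ, Z)), Z))))
  [18] S(S(S(add(add(add(SSSZ, Z), mul(add(Z, mul(Z, SZ)), add(SSSZ, Z))), Z))))
  [19] S(S(S(add(add(S(add(SSZ, Z)), mul(add(Z, mul(Z, SZ)), add(SSSZ, Z))), Z))))
  [20] S(S(S(add(S(add(add(SSZ, Z), mul(add(Z, mul(Z, SZ)), add(SSSZ, Z)))), Z))))
  [21] S(S(S(S(add(add(add(SSZ, Z), mul(add(Z, mul(Z, SZ)), add(SSSZ, Z))), Z)))))
  [22] S(S(S(S(add(add(S(add(SZ, Z)), mul(add(Z, mul(Z, SZ)), add(SSSZ, Z))), Z)))))
  [23] S(S(S(S(add(S(add(add(SZ, Z), mul(add(Z, mul(Z, SZ)), add(SSSZ, Z)))), Z)))))
  [24] S(S(S(S(S(add(add(add(SZ, Z), mul(add(Z, mul(Z, SZ)), add(SSSZ, Z))), Z))))))
  [25] S(S(S(S(S(add(add(S(add(Z, Z)), mul(add(Z, mul(Z, SZ)), add(SSSZ, Z))), Z))))))
  [26] S(S(S(S(S(add(S(add(add(Z, Z), mul(add(Z, mul(Z, SZ)), add(SSSZ, Z)))), Z))))))
  [27] S(S(S(S(S(S(add(add(add(Z, Z), mul(add(Z, mul(Z, SZ)), add(SSSZ, Z))), Z)))))))
  [28] S(S(S(S(S(S(add(add(Z, mul(add(Z, mul(Z, SZ)), add(SSSZ, Z))), Z)))))))
  [29] S(S(S(S(S(S(add(mul(add(Z, mul(Z, SZ)), add(SSSZ, Z)), Z)))))))
  [30] S(S(S(S(S(S(add(mul(mul(Z, SZ), add(SSSZ, Z)), Z)))))))
  [31] S(S(S(S(S(S(add(mul(Z, add(SSSZ, Z)), Z)))))))
  [32] S(S(S(S(S(S(add(Z, Z)))))))
  [33] S^6(Z)

Term B:
  start: add(S^4(Z), add(SSSZ, mul(Z, SZ)))
  [1] S(add(SSSZ, add(SSSZ, mul(Z, SZ))))
  [2] S(S(add(SSZ, add(SSSZ, mul(Z, SZ)))))
  [3] S(S(S(add(SZ, add(SSSZ, mul(Z, SZ))))))
  [4] S(S(S(S(add(Z, add(SSSZ, mul(Z, SZ)))))))
  [5] S(S(S(S(add(SSSZ, mul(Z, SZ))))))
  [6] S(S(S(S(S(add(SSZ, mul(Z, SZ)))))))
  [7] S(S(S(S(S(S(add(SZ, mul(Z, SZ))))))))
  [8] S(S(S(S(S(S(S(add(Z, mul(Z, SZ)))))))))
  [9] S(S(S(S(S(S(S(mul(Z, SZ))))))))
  [10] S^7(Z)

Answer: DIFFERENT — A ⇓ S^6(Z), B ⇓ S^7(Z)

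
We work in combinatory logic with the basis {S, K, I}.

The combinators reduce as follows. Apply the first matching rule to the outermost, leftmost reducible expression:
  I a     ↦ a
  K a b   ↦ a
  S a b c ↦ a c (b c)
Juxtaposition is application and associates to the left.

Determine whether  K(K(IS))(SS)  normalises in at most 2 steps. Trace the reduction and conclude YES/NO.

Answer: YES — reaches normal form KS in 2 ≤ 2 steps

Reduction:
  start: K(K(IS))(SS)
  →1  K(IS)
  →2  KS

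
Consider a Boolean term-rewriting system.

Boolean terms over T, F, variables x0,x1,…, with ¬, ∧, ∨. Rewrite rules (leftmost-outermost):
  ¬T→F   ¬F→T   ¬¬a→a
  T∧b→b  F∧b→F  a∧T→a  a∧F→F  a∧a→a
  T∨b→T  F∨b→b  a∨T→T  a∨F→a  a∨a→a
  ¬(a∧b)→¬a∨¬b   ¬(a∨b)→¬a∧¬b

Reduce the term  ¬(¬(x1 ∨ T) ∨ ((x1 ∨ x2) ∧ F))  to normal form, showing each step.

Answer: normal form = T  (in 8 steps)

Reduction:
  start: ¬(¬(x1 ∨ T) ∨ ((x1 ∨ x2) ∧ F))
  step 1: ¬¬(x1 ∨ T) ∧ ¬((x1 ∨ x2) ∧ F)
  step 2: (x1 ∨ T) ∧ ¬((x1 ∨ x2) ∧ F)
  step 3: T ∧ ¬((x1 ∨ x2) ∧ F)
  step 4: ¬((x1 ∨ x2) ∧ F)
  step 5: ¬(x1 ∨ x2) ∨ ¬F
  step 6: (¬x1 ∧ ¬x2) ∨ ¬F
  step 7: (¬x1 ∧ ¬x2) ∨ T
  step 8: T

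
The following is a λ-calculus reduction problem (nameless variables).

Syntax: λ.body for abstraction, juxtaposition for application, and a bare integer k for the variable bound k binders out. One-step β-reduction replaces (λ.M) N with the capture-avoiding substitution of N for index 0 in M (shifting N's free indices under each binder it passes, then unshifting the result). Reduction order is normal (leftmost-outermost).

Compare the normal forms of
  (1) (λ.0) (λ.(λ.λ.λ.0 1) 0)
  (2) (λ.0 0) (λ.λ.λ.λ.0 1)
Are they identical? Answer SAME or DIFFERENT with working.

Term A:
  start: (λ.0) (λ.(λ.λ.λ.0 1) 0)
  [1] λ.(λ.λ.λ.0 1) 0
  [2] λ.λ.λ.0 1

Term B:
  start: (λ.0 0) (λ.λ.λ.λ.0 1)
  [1] (λ.λ.λ.λ.0 1) (λ.λ.λ.λ.0 1)
  [2] λ.λ.λ.0 1

Answer: SAME — A ⇓ λ.λ.λ.0 1, B ⇓ λ.λ.λ.0 1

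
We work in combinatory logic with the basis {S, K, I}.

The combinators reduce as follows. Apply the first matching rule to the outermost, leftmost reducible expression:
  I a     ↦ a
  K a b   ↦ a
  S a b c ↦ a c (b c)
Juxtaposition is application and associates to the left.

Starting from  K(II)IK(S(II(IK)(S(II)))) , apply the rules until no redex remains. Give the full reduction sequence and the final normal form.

Answer: normal form = K(S(K(SI)))  (in 7 steps)

Reduction:
  start: K(II)IK(S(II(IK)(S(II))))
  step 1: IIK(S(II(IK)(S(II))))
  step 2: IK(S(II(IK)(S(II))))
  step 3: K(S(II(IK)(S(II))))
  step 4: K(S(I(IK)(S(II))))
  step 5: K(S(IK(S(II))))
  step 6: K(S(K(S(II))))
  step 7: K(S(K(SI)))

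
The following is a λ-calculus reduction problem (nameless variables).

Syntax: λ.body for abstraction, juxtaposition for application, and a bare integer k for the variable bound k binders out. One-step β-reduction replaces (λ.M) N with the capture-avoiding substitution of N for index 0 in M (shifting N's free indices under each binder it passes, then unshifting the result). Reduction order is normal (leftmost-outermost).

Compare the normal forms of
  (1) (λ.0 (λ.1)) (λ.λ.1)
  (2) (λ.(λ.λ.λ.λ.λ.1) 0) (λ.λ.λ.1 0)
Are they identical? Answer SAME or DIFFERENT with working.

Term A:
  start: (λ.0 (λ.1)) (λ.λ.1)
  →1  (λ.λ.1) (λ.λ.λ.1)
  →2  λ.λ.λ.λ.1

Term B:
  start: (λ.(λ.λ.λ.λ.λ.1) 0) (λ.λ.λ.1 0)
  →1  (λ.λ.λ.λ.λ.1) (λ.λ.λ.1 0)
  →2  λ.λ.λ.λ.1

Answer: SAME — A ⇓ λ.λ.λ.λ.1, B ⇓ λ.λ.λ.λ.1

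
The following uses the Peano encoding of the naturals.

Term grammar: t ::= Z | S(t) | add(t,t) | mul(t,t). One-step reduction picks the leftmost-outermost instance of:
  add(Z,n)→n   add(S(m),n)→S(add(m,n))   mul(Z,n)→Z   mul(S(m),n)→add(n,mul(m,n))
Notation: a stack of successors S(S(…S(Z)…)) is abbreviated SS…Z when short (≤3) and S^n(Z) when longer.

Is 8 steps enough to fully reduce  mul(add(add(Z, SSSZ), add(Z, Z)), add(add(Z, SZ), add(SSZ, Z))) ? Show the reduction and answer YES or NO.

Answer: NO — after 8 steps the term is S(add(S(add(SZ, Z)), mul(add(SSZ, add(Z, Z)), add(add(Z, SZ), add(SSZ, Z))))), not yet normal

Working:
  start: mul(add(add(Z, SSSZ), add(Z, Z)), add(add(Z, SZ), add(SSZ, Z)))
  step 1: mul(add(SSSZ, add(Z, Z)), add(add(Z, SZ), add(SSZ, Z)))
  step 2: mul(S(add(SSZ, add(Z, Z))), add(add(Z, SZ), add(SSZ, Z)))
  step 3: add(add(add(Z, SZ), add(SSZ, Z)), mul(add(SSZ, add(Z, Z)), add(add(Z, SZ), add(SSZ, Z))))
  step 4: add(add(SZ, add(SSZ, Z)), mul(add(SSZ, add(Z, Z)), add(add(Z, SZ), add(SSZ, Z))))
  step 5: add(S(add(Z, add(SSZ, Z))), mul(add(SSZ, add(Z, Z)), add(add(Z, SZ), add(SSZ, Z))))
  step 6: S(add(add(Z, add(SSZ, Z)), mul(add(SSZ, add(Z, Z)), add(add(Z, SZ), add(SSZ, Z)))))
  step 7: S(add(add(SSZ, Z), mul(add(SSZ, add(Z, Z)), add(add(Z, SZ), add(SSZ, Z)))))
  step 8: S(add(S(add(SZ, Z)), mul(add(SSZ, add(Z, Z)), add(add(Z, SZ), add(SSZ, Z)))))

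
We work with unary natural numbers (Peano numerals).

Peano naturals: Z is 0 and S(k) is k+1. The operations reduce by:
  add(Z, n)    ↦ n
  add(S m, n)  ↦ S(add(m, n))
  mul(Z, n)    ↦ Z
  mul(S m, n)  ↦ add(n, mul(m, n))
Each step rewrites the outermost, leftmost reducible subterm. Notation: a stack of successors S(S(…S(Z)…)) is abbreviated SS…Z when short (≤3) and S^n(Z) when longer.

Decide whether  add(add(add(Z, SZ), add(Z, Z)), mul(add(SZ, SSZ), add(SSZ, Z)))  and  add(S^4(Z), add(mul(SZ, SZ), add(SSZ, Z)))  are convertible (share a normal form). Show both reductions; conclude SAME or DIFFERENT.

Answer: SAME — A ⇓ S^7(Z), B ⇓ S^7(Z)

Derivation:
Term A:
  start: add(add(add(Z, SZ), add(Z, Z)), mul(add(SZ, SSZ), add(SSZ, Z)))
  →1  add(add(SZ, add(Z, Z)), mul(add(SZ, SSZ), add(SSZ, Z)))
  →2  add(S(add(Z, add(Z, Z))), mul(add(SZ, SSZ), add(SSZ, Z)))
  →3  S(add(add(Z, add(Z, Z)), mul(add(SZ, SSZ), add(SSZ, Z))))
  →4  S(add(add(Z, Z), mul(add(SZ, SSZ), add(SSZ, Z))))
  →5  S(add(Z, mul(add(SZ, SSZ), add(SSZ, Z))))
  →6  S(mul(add(SZ, SSZ), add(SSZ, Z)))
  →7  S(mul(S(add(Z, SSZ)), add(SSZ, Z)))
  →8  S(add(add(SSZ, Z), mul(add(Z, SSZ), add(SSZ, Z))))
  →9  S(add(S(add(SZ, Z)), mul(add(Z, SSZ), add(SSZ, Z))))
  →10  S(S(add(add(SZ, Z), mul(add(Z, SSZ), add(SSZ, Z)))))
  →11  S(S(add(S(add(Z, Z)), mul(add(Z, SSZ), add(SSZ, Z)))))
  →12  S(S(S(add(add(Z, Z), mul(add(Z, SSZ), add(SSZ, Z))))))
  →13  S(S(S(add(Z, mul(add(Z, SSZ), add(SSZ, Z))))))
  →14  S(S(S(mul(add(Z, SSZ), add(SSZ, Z)))))
  →15  S(S(S(mul(SSZ, add(SSZ, Z)))))
  →16  S(S(S(add(add(SSZ, Z), mul(SZ, add(SSZ, Z))))))
  →17  S(S(S(add(S(add(SZ, Z)), mul(SZ, add(SSZ, Z))))))
  →18  S(S(S(S(add(add(SZ, Z), mul(SZ, add(SSZ, Z)))))))
  →19  S(S(S(S(add(S(add(Z, Z)), mul(SZ, add(SSZ, Z)))))))
  →20  S(S(S(S(S(add(add(Z, Z), mul(SZ, add(SSZ, Z))))))))
  →21  S(S(S(S(S(add(Z, mul(SZ, add(SSZ, Z))))))))
  →22  S(S(S(S(S(mul(SZ, add(SSZ, Z)))))))
  →23  S(S(S(S(S(add(add(SSZ, Z), mul(Z, add(SSZ, Z))))))))
  →24  S(S(S(S(S(add(S(add(SZ, Z)), mul(Z, add(SSZ, Z))))))))
  →25  S(S(S(S(S(S(add(add(SZ, Z), mul(Z, add(SSZ, Z)))))))))
  →26  S(S(S(S(S(S(add(S(add(Z, Z)), mul(Z, add(SSZ, Z)))))))))
  →27  S(S(S(S(S(S(S(add(add(Z, Z), mul(Z, add(SSZ, Z))))))))))
  →28  S(S(S(S(S(S(S(add(Z, mul(Z, add(SSZ, Z))))))))))
  →29  S(S(S(S(S(S(S(mul(Z, add(SSZ, Z)))))))))
  →30  S^7(Z)

Term B:
  start: add(S^4(Z), add(mul(SZ, SZ), add(SSZ, Z)))
  →1  S(add(SSSZ, add(mul(SZ, SZ), add(SSZ, Z))))
  →2  S(S(add(SSZ, add(mul(SZ, SZ), add(SSZ, Z)))))
  →3  S(S(S(add(SZ, add(mul(SZ, SZ), add(SSZ, Z))))))
  →4  S(S(S(S(add(Z, add(mul(SZ, SZ), add(SSZ, Z)))))))
  →5  S(S(S(S(add(mul(SZ, SZ), add(SSZ, Z))))))
  →6  S(S(S(S(add(add(SZ, mul(Z, SZ)), add(SSZ, Z))))))
  →7  S(S(S(S(add(S(add(Z, mul(Z, SZ))), add(SSZ, Z))))))
  →8  S(S(S(S(S(add(add(Z, mul(Z, SZ)), add(SSZ, Z)))))))
  →9  S(S(S(S(S(add(mul(Z, SZ), add(SSZ, Z)))))))
  →10  S(S(S(S(S(add(Z, add(SSZ, Z)))))))
  →11  S(S(S(S(S(add(SSZ, Z))))))
  →12  S(S(S(S(S(S(add(SZ, Z)))))))
  →13  S(S(S(S(S(S(S(add(Z, Z))))))))
  →14  S^7(Z)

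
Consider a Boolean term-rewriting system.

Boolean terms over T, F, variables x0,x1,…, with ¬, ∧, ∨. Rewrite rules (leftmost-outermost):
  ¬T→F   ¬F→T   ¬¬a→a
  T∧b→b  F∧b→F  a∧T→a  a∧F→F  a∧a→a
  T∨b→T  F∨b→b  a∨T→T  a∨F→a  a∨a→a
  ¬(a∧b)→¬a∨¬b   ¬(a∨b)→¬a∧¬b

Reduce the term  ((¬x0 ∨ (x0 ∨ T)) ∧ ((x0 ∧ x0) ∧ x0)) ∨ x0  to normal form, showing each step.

Answer: normal form = x0  (in 6 steps)

Derivation:
  start: ((¬x0 ∨ (x0 ∨ T)) ∧ ((x0 ∧ x0) ∧ x0)) ∨ x0
  step 1: ((¬x0 ∨ T) ∧ ((x0 ∧ x0) ∧ x0)) ∨ x0
  step 2: (T ∧ ((x0 ∧ x0) ∧ x0)) ∨ x0
  step 3: ((x0 ∧ x0) ∧ x0) ∨ x0
  step 4: (x0 ∧ x0) ∨ x0
  step 5: x0 ∨ x0
  step 6: x0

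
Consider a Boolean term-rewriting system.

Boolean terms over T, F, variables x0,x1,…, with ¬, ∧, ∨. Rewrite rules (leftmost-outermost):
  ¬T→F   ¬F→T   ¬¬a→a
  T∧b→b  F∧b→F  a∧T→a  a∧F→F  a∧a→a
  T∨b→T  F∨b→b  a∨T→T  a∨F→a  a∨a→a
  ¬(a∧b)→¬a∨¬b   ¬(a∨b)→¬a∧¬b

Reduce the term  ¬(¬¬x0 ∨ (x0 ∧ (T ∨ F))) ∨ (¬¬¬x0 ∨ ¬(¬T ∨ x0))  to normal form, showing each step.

  start: ¬(¬¬x0 ∨ (x0 ∧ (T ∨ F))) ∨ (¬¬¬x0 ∨ ¬(¬T ∨ x0))
  step 1: (¬¬¬x0 ∧ ¬(x0 ∧ (T ∨ F))) ∨ (¬¬¬x0 ∨ ¬(¬T ∨ x0))
  step 2: (¬x0 ∧ ¬(x0 ∧ (T ∨ F))) ∨ (¬¬¬x0 ∨ ¬(¬T ∨ x0))
  step 3: (¬x0 ∧ (¬x0 ∨ ¬(T ∨ F))) ∨ (¬¬¬x0 ∨ ¬(¬T ∨ x0))
  step 4: (¬x0 ∧ (¬x0 ∨ (¬T ∧ ¬F))) ∨ (¬¬¬x0 ∨ ¬(¬T ∨ x0))
  step 5: (¬x0 ∧ (¬x0 ∨ (F ∧ ¬F))) ∨ (¬¬¬x0 ∨ ¬(¬T ∨ x0))
  step 6: (¬x0 ∧ (¬x0 ∨ F)) ∨ (¬¬¬x0 ∨ ¬(¬T ∨ x0))
  step 7: (¬x0 ∧ ¬x0) ∨ (¬¬¬x0 ∨ ¬(¬T ∨ x0))
  step 8: ¬x0 ∨ (¬¬¬x0 ∨ ¬(¬T ∨ x0))
  step 9: ¬x0 ∨ (¬x0 ∨ ¬(¬T ∨ x0))
  step 10: ¬x0 ∨ (¬x0 ∨ (¬¬T ∧ ¬x0))
  step 11: ¬x0 ∨ (¬x0 ∨ (T ∧ ¬x0))
  step 12: ¬x0 ∨ (¬x0 ∨ ¬x0)
  step 13: ¬x0 ∨ ¬x0
  step 14: ¬x0

Answer: normal form = ¬x0  (in 14 steps)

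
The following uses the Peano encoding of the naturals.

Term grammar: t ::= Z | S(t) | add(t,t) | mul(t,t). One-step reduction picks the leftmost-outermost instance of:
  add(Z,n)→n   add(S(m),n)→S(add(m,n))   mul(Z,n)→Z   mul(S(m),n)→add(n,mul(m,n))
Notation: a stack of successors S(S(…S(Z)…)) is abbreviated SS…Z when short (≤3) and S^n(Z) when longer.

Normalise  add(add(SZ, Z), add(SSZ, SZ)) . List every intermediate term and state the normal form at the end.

  start: add(add(SZ, Z), add(SSZ, SZ))
  [1] add(S(add(Z, Z)), add(SSZ, SZ))
  [2] S(add(add(Z, Z), add(SSZ, SZ)))
  [3] S(add(Z, add(SSZ, SZ)))
  [4] S(add(SSZ, SZ))
  [5] S(S(add(SZ, SZ)))
  [6] S(S(S(add(Z, SZ))))
  [7] S^4(Z)

Answer: normal form = S^4(Z)  (in 7 steps)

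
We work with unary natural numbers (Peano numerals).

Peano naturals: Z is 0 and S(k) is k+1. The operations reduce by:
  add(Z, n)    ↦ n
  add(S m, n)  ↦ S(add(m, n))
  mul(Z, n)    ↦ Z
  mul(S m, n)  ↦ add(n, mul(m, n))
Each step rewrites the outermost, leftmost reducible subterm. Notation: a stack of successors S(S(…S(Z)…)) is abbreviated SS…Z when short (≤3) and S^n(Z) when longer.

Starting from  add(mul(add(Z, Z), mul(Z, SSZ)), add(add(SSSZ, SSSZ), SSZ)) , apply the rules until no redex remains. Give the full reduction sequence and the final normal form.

  start: add(mul(add(Z, Z), mul(Z, SSZ)), add(add(SSSZ, SSSZ), SSZ))
  [1] add(mul(Z, mul(Z, SSZ)), add(add(SSSZ, SSSZ), SSZ))
  [2] add(Z, add(add(SSSZ, SSSZ), SSZ))
  [3] add(add(SSSZ, SSSZ), SSZ)
  [4] add(S(add(SSZ, SSSZ)), SSZ)
  [5] S(add(add(SSZ, SSSZ), SSZ))
  [6] S(add(S(add(SZ, SSSZ)), SSZ))
  [7] S(S(add(add(SZ, SSSZ), SSZ)))
  [8] S(S(add(S(add(Z, SSSZ)), SSZ)))
  [9] S(S(S(add(add(Z, SSSZ), SSZ))))
  [10] S(S(S(add(SSSZ, SSZ))))
  [11] S(S(S(S(add(SSZ, SSZ)))))
  [12] S(S(S(S(S(add(SZ, SSZ))))))
  [13] S(S(S(S(S(S(add(Z, SSZ)))))))
  [14] S^8(Z)

Answer: normal form = S^8(Z)  (in 14 steps)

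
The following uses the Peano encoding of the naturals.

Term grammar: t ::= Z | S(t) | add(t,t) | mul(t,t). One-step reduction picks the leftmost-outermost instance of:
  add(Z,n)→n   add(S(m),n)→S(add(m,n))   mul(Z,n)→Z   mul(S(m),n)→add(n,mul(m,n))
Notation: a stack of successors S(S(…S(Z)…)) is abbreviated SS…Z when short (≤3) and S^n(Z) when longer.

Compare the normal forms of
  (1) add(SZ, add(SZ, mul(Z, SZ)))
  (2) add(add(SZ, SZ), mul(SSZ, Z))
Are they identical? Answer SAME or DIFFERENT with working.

Answer: SAME — A ⇓ SSZ, B ⇓ SSZ

Reduction:
Term A:
  start: add(SZ, add(SZ, mul(Z, SZ)))
  →1  S(add(Z, add(SZ, mul(Z, SZ))))
  →2  S(add(SZ, mul(Z, SZ)))
  →3  S(S(add(Z, mul(Z, SZ))))
  →4  S(S(mul(Z, SZ)))
  →5  SSZ

Term B:
  start: add(add(SZ, SZ), mul(SSZ, Z))
  →1  add(S(add(Z, SZ)), mul(SSZ, Z))
  →2  S(add(add(Z, SZ), mul(SSZ, Z)))
  →3  S(add(SZ, mul(SSZ, Z)))
  →4  S(S(add(Z, mul(SSZ, Z))))
  →5  S(S(mul(SSZ, Z)))
  →6  S(S(add(Z, mul(SZ, Z))))
  →7  S(S(mul(SZ, Z)))
  →8  S(S(add(Z, mul(Z, Z))))
  →9  S(S(mul(Z, Z)))
  →10  SSZ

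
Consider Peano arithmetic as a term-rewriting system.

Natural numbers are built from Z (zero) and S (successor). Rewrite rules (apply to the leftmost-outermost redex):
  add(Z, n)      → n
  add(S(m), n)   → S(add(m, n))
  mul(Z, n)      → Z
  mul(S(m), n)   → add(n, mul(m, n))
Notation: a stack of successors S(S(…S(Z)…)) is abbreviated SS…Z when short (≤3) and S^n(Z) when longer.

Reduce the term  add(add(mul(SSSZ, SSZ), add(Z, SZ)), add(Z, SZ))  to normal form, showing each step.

  start: add(add(mul(SSSZ, SSZ), add(Z, SZ)), add(Z, SZ))
  [1] add(add(add(SSZ, mul(SSZ, SSZ)), add(Z, SZ)), add(Z, SZ))
  [2] add(add(S(add(SZ, mul(SSZ, SSZ))), add(Z, SZ)), add(Z, SZ))
  [3] add(S(add(add(SZ, mul(SSZ, SSZ)), add(Z, SZ))), add(Z, SZ))
  [4] S(add(add(add(SZ, mul(SSZ, SSZ)), add(Z, SZ)), add(Z, SZ)))
  [5] S(add(add(S(add(Z, mul(SSZ, SSZ))), add(Z, SZ)), add(Z, SZ)))
  [6] S(add(S(add(add(Z, mul(SSZ, SSZ)), add(Z, SZ))), add(Z, SZ)))
  [7] S(S(add(add(add(Z, mul(SSZ, SSZ)), add(Z, SZ)), add(Z, SZ))))
  [8] S(S(add(add(mul(SSZ, SSZ), add(Z, SZ)), add(Z, SZ))))
  [9] S(S(add(add(add(SSZ, mul(SZ, SSZ)), add(Z, SZ)), add(Z, SZ))))
  [10] S(S(add(add(S(add(SZ, mul(SZ, SSZ))), add(Z, SZ)), add(Z, SZ))))
  [11] S(S(add(S(add(add(SZ, mul(SZ, SSZ)), add(Z, SZ))), add(Z, SZ))))
  [12] S(S(S(add(add(add(SZ, mul(SZ, SSZ)), add(Z, SZ)), add(Z, SZ)))))
  [13] S(S(S(add(add(S(add(Z, mul(SZ, SSZ))), add(Z, SZ)), add(Z, SZ)))))
  [14] S(S(S(add(S(add(add(Z, mul(SZ, SSZ)), add(Z, SZ))), add(Z, SZ)))))
  [15] S(S(S(S(add(add(add(Z, mul(SZ, SSZ)), add(Z, SZ)), add(Z, SZ))))))
  [16] S(S(S(S(add(add(mul(SZ, SSZ), add(Z, SZ)), add(Z, SZ))))))
  [17] S(S(S(S(add(add(add(SSZ, mul(Z, SSZ)), add(Z, SZ)), add(Z, SZ))))))
  [18] S(S(S(S(add(add(S(add(SZ, mul(Z, SSZ))), add(Z, SZ)), add(Z, SZ))))))
  [19] S(S(S(S(add(S(add(add(SZ, mul(Z, SSZ)), add(Z, SZ))), add(Z, SZ))))))
  [20] S(S(S(S(S(add(add(add(SZ, mul(Z, SSZ)), add(Z, SZ)), add(Z, SZ)))))))
  [21] S(S(S(S(S(add(add(S(add(Z, mul(Z, SSZ))), add(Z, SZ)), add(Z, SZ)))))))
  [22] S(S(S(S(S(add(S(add(add(Z, mul(Z, SSZ)), add(Z, SZ))), add(Z, SZ)))))))
  [23] S(S(S(S(S(S(add(add(add(Z, mul(Z, SSZ)), add(Z, SZ)), add(Z, SZ))))))))
  [24] S(S(S(S(S(S(add(add(mul(Z, SSZ), add(Z, SZ)), add(Z, SZ))))))))
  [25] S(S(S(S(S(S(add(add(Z, add(Z, SZ)), add(Z, SZ))))))))
  [26] S(S(S(S(S(S(add(add(Z, SZ), add(Z, SZ))))))))
  [27] S(S(S(S(S(S(add(SZ, add(Z, SZ))))))))
  [28] S(S(S(S(S(S(S(add(Z, add(Z, SZ)))))))))
  [29] S(S(S(S(S(S(S(add(Z, SZ))))))))
  [30] S^8(Z)

Answer: normal form = S^8(Z)  (in 30 steps)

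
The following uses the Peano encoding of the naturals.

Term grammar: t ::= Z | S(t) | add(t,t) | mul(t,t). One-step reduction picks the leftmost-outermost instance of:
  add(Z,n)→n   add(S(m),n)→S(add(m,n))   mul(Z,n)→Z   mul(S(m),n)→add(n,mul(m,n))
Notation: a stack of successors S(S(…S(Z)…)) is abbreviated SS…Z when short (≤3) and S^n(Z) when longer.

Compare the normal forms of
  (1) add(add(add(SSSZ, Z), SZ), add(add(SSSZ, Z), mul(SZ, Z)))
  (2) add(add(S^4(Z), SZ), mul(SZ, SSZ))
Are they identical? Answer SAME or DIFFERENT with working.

Term A:
  start: add(add(add(SSSZ, Z), SZ), add(add(SSSZ, Z), mul(SZ, Z)))
  →1  add(add(S(add(SSZ, Z)), SZ), add(add(SSSZ, Z), mul(SZ, Z)))
  →2  add(S(add(add(SSZ, Z), SZ)), add(add(SSSZ, Z), mul(SZ, Z)))
  →3  S(add(add(add(SSZ, Z), SZ), add(add(SSSZ, Z), mul(SZ, Z))))
  →4  S(add(add(S(add(SZ, Z)), SZ), add(add(SSSZ, Z), mul(SZ, Z))))
  →5  S(add(S(add(add(SZ, Z), SZ)), add(add(SSSZ, Z), mul(SZ, Z))))
  →6  S(S(add(add(add(SZ, Z), SZ), add(add(SSSZ, Z), mul(SZ, Z)))))
  →7  S(S(add(add(S(add(Z, Z)), SZ), add(add(SSSZ, Z), mul(SZ, Z)))))
  →8  S(S(add(S(add(add(Z, Z), SZ)), add(add(SSSZ, Z), mul(SZ, Z)))))
  →9  S(S(S(add(add(add(Z, Z), SZ), add(add(SSSZ, Z), mul(SZ, Z))))))
  →10  S(S(S(add(add(Z, SZ), add(add(SSSZ, Z), mul(SZ, Z))))))
  →11  S(S(S(add(SZ, add(add(SSSZ, Z), mul(SZ, Z))))))
  →12  S(S(S(S(add(Z, add(add(SSSZ, Z), mul(SZ, Z)))))))
  →13  S(S(S(S(add(add(SSSZ, Z), mul(SZ, Z))))))
  →14  S(S(S(S(add(S(add(SSZ, Z)), mul(SZ, Z))))))
  →15  S(S(S(S(S(add(add(SSZ, Z), mul(SZ, Z)))))))
  →16  S(S(S(S(S(add(S(add(SZ, Z)), mul(SZ, Z)))))))
  →17  S(S(S(S(S(S(add(add(SZ, Z), mul(SZ, Z))))))))
  →18  S(S(S(S(S(S(add(S(add(Z, Z)), mul(SZ, Z))))))))
  →19  S(S(S(S(S(S(S(add(add(Z, Z), mul(SZ, Z)))))))))
  →20  S(S(S(S(S(S(S(add(Z, mul(SZ, Z)))))))))
  →21  S(S(S(S(S(S(S(mul(SZ, Z))))))))
  →22  S(S(S(S(S(S(S(add(Z, mul(Z, Z)))))))))
  →23  S(S(S(S(S(S(S(mul(Z, Z))))))))
  →24  S^7(Z)

Term B:
  start: add(add(S^4(Z), SZ), mul(SZ, SSZ))
  →1  add(S(add(SSSZ, SZ)), mul(SZ, SSZ))
  →2  S(add(add(SSSZ, SZ), mul(SZ, SSZ)))
  →3  S(add(S(add(SSZ, SZ)), mul(SZ, SSZ)))
  →4  S(S(add(add(SSZ, SZ), mul(SZ, SSZ))))
  →5  S(S(add(S(add(SZ, SZ)), mul(SZ, SSZ))))
  →6  S(S(S(add(add(SZ, SZ), mul(SZ, SSZ)))))
  →7  S(S(S(add(S(add(Z, SZ)), mul(SZ, SSZ)))))
  →8  S(S(S(S(add(add(Z, SZ), mul(SZ, SSZ))))))
  →9  S(S(S(S(add(SZ, mul(SZ, SSZ))))))
  →10  S(S(S(S(S(add(Z, mul(SZ, SSZ)))))))
  →11  S(S(S(S(S(mul(SZ, SSZ))))))
  →12  S(S(S(S(S(add(SSZ, mul(Z, SSZ)))))))
  →13  S(S(S(S(S(S(add(SZ, mul(Z, SSZ))))))))
  →14  S(S(S(S(S(S(S(add(Z, mul(Z, SSZ)))))))))
  →15  S(S(S(S(S(S(S(mul(Z, SSZ))))))))
  →16  S^7(Z)

Answer: SAME — A ⇓ S^7(Z), B ⇓ S^7(Z)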